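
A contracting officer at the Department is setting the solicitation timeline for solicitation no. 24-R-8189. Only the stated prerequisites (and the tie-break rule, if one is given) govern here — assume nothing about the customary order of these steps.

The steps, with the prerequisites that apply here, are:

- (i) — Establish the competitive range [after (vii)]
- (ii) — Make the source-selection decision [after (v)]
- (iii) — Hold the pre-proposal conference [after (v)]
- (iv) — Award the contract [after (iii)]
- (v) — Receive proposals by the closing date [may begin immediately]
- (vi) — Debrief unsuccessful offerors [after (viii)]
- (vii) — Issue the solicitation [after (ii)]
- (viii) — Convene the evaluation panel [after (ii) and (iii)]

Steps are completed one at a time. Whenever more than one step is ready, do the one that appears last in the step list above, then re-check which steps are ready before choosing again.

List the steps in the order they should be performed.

(v) → (iii) → (iv) → (ii) → (viii) → (vii) → (vi) → (i)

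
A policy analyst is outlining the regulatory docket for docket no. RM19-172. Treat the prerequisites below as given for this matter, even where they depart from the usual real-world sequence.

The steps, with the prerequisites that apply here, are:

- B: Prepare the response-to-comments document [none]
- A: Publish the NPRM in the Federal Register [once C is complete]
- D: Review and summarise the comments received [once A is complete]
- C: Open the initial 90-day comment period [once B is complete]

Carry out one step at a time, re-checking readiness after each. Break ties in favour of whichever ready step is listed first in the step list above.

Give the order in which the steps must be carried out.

Only B has no prerequisites, so it is first.
Next only C has its prerequisites met → C.
That leaves A as the only ready step → A.
D needed A, now all done → D.

B, C, A, D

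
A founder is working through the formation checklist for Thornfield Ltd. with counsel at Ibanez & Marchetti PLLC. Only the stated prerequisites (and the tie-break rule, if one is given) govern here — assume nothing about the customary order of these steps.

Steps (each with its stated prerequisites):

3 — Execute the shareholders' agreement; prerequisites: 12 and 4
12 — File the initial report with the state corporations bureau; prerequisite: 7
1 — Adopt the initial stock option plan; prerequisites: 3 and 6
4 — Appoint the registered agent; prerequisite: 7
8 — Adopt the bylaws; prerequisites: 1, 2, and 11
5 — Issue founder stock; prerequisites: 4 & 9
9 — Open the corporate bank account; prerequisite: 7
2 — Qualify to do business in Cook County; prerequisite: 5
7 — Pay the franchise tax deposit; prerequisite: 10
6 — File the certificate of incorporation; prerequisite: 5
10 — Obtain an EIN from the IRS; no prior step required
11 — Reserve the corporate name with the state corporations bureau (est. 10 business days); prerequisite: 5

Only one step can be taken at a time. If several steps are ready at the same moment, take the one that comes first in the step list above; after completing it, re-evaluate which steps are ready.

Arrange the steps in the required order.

10, 7, 12, 4, 3, 9, 5, 2, 6, 1, 11, 8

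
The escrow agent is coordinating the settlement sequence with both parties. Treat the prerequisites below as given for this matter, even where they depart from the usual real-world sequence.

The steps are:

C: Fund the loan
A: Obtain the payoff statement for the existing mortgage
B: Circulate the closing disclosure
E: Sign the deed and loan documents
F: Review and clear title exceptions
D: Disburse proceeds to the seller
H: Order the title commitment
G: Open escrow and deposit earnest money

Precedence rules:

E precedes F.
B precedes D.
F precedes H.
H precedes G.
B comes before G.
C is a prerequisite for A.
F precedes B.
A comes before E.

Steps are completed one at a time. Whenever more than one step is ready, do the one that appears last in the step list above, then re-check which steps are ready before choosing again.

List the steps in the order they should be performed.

C, A, E, F, H, B, G, D

C has no prerequisites → C first.
A is the only step now ready → A.
E is the only step now ready → E.
F needed E, now all done → F.
Ready: H and B. H is listed later → H.
B needed F, now all done → B.
Now G and D have their prerequisites met. G is listed later, so G next.
That leaves D as the only ready step → D.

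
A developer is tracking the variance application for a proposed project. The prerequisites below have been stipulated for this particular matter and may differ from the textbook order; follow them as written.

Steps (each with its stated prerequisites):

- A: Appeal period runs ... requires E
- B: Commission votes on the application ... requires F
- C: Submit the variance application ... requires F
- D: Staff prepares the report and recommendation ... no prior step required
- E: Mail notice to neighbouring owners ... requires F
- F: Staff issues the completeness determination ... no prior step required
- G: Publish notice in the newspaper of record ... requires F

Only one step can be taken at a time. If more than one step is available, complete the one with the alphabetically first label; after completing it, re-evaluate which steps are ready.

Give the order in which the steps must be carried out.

D → F → B → C → E → A → G

Nothing is required for D and F. D has the earlier label → D first.
F is the only step now ready → F.
Ready: B, C, E and G. B has the earlier label → B.
Ready: C, E and G. C has the earlier label → C.
E and G are both available; E has the earlier label → E.
A and G are both available; A has the earlier label → A.
G needed F, now all done → G.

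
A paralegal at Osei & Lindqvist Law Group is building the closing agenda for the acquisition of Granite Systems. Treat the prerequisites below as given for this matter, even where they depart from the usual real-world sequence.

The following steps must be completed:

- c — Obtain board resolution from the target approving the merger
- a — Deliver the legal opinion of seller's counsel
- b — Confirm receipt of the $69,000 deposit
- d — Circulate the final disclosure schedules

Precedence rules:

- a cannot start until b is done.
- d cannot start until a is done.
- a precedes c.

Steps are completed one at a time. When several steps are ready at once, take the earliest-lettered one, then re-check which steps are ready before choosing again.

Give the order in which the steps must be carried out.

b is the only step with nothing outstanding, so it goes first.
That leaves a as the only ready step → a.
c and d are both available; c has the earlier label → c.
Next only d has its prerequisites met → d.

b a c d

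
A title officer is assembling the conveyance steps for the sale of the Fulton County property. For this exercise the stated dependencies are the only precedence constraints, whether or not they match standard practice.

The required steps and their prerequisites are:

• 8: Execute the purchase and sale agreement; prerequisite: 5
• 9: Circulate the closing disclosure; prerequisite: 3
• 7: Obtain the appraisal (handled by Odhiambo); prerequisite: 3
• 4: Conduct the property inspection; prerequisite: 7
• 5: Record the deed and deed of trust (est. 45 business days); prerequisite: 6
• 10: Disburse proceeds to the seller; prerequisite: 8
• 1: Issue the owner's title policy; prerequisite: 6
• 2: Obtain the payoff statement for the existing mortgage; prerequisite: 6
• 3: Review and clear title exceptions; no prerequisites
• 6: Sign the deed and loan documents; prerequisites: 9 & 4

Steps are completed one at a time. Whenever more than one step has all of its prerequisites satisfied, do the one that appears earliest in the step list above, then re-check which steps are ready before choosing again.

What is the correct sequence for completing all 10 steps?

3, 9, 7, 4, 6, 5, 8, 10, 1, 2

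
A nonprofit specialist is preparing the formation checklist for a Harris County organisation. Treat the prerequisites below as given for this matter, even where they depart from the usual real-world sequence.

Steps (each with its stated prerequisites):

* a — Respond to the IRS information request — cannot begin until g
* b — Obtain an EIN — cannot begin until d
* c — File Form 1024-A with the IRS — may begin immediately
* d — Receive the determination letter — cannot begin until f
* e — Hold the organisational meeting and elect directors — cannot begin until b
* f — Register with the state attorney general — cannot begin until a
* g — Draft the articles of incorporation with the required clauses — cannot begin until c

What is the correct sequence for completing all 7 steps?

c, g, a, f, d, b, e

c has no prerequisites → c first.
That leaves g as the only ready step → g.
a needed g, now all done → a.
Next only f has its prerequisites met → f.
That leaves d as the only ready step → d.
b is the only step now ready → b.
e needed b, now all done → e.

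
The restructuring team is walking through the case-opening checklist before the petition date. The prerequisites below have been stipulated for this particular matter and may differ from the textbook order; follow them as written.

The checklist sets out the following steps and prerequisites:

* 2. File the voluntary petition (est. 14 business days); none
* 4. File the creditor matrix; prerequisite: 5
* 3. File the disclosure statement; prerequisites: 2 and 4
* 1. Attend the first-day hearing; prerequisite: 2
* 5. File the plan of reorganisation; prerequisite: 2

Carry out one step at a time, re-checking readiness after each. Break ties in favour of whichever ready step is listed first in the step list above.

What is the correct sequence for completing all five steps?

2 → 1 → 5 → 4 → 3

2 is the only step with nothing outstanding, so it goes first.
Ready: 1 and 5. 1 is listed earlier → 1.
5 needed 2, now all done → 5.
4 needed 5, now all done → 4.
3 needed 2 and 4, now all done → 3.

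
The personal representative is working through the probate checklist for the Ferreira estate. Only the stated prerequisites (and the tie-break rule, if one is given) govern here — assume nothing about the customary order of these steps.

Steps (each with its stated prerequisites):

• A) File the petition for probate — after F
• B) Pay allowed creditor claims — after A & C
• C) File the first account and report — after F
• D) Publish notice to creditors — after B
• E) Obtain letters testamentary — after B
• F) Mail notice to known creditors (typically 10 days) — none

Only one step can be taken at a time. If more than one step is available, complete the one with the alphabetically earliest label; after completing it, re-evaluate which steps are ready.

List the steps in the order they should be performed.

F → A → C → B → D → E

F is the only step with nothing outstanding, so it goes first.
Now A and C have their prerequisites met. A has the earlier label, so A next.
C needed F, now all done → C.
That leaves B as the only ready step → B.
D and E are both available; D has the earlier label → D.
E needed B, now all done → E.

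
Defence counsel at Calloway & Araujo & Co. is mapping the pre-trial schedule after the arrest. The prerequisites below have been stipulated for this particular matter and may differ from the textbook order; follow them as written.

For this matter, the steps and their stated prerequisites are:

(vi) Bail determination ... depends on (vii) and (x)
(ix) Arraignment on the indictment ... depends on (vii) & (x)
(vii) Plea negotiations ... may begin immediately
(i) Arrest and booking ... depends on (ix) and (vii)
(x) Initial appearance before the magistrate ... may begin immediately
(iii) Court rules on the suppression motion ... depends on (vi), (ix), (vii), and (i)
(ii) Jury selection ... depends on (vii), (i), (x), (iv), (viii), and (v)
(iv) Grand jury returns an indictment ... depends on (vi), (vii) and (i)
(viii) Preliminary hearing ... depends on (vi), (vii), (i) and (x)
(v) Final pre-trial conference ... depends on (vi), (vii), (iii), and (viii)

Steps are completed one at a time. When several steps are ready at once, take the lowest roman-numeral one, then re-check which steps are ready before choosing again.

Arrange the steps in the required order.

Nothing is required for (vii) and (x). (vii) has the earlier label → (vii) first.
Next only (x) has its prerequisites met → (x).
Ready: (vi) and (ix). (vi) has the earlier label → (vi).
Next only (ix) has its prerequisites met → (ix).
Next only (i) has its prerequisites met → (i).
Now (iii), (iv) and (viii) have their prerequisites met. (iii) has the earlier label, so (iii) next.
Now (iv) and (viii) have their prerequisites met. (iv) has the earlier label, so (iv) next.
Next only (viii) has its prerequisites met → (viii).
That leaves (v) as the only ready step → (v).
Next only (ii) has its prerequisites met → (ii).

(vii), (x), (vi), (ix), (i), (iii), (iv), (viii), (v), (ii)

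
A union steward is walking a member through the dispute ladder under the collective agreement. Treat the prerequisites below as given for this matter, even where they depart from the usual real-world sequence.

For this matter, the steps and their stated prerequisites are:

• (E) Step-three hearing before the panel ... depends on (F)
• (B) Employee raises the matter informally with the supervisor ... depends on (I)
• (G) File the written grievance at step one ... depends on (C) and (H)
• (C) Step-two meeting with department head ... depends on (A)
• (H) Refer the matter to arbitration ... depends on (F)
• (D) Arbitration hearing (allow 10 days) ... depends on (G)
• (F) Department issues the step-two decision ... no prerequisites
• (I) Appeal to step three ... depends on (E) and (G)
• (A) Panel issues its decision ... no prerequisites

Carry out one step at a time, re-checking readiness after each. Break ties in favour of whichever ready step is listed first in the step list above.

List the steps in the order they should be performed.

(F) and (A) have no prerequisites; (F) is listed earlier, so (F) is first.
(E), (H) and (A) are all available; (E) is listed earlier → (E).
(H) and (A) are both available; (H) is listed earlier → (H).
(A) is the only step now ready → (A).
That leaves (C) as the only ready step → (C).
Next only (G) has its prerequisites met → (G).
(D) and (I) are both available; (D) is listed earlier → (D).
(I) needed (E) and (G), now all done → (I).
(B) needed (I), now all done → (B).

(F), (E), (H), (A), (C), (G), (D), (I), (B)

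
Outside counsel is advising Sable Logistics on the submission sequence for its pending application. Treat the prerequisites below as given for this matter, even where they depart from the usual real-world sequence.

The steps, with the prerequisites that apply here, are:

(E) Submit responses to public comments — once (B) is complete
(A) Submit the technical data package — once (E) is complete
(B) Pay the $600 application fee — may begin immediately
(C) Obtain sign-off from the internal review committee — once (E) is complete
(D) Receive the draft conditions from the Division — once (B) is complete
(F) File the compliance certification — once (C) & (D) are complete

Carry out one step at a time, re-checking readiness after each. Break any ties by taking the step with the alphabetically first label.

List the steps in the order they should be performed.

(B) → (D) → (E) → (A) → (C) → (F)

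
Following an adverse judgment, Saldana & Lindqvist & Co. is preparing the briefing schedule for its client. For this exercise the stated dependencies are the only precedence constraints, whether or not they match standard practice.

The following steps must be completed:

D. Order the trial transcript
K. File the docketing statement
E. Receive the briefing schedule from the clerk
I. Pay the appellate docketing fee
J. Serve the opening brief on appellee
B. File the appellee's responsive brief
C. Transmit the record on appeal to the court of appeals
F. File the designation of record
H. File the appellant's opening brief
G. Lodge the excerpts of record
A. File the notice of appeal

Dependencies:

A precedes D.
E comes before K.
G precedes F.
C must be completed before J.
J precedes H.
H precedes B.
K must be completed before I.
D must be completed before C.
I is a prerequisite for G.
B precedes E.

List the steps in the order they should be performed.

A is the only step with nothing outstanding, so it goes first.
D is the only step now ready → D.
Next only C has its prerequisites met → C.
J needed C, now all done → J.
H needed J, now all done → H.
B needed H, now all done → B.
E needed B, now all done → E.
Next only K has its prerequisites met → K.
Next only I has its prerequisites met → I.
G needed I, now all done → G.
That leaves F as the only ready step → F.

A → D → C → J → H → B → E → K → I → G → F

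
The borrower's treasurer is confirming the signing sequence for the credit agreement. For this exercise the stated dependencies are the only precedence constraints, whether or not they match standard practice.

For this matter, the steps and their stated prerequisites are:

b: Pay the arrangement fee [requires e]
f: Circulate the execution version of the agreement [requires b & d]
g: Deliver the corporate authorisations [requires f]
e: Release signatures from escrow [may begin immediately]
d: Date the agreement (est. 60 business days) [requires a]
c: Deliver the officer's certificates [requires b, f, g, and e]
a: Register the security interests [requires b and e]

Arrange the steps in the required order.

e has no prerequisites → e first.
b is the only step now ready → b.
a is the only step now ready → a.
d needed a, now all done → d.
f needed b and d, now all done → f.
g needed f, now all done → g.
Next only c has its prerequisites met → c.

e → b → a → d → f → g → c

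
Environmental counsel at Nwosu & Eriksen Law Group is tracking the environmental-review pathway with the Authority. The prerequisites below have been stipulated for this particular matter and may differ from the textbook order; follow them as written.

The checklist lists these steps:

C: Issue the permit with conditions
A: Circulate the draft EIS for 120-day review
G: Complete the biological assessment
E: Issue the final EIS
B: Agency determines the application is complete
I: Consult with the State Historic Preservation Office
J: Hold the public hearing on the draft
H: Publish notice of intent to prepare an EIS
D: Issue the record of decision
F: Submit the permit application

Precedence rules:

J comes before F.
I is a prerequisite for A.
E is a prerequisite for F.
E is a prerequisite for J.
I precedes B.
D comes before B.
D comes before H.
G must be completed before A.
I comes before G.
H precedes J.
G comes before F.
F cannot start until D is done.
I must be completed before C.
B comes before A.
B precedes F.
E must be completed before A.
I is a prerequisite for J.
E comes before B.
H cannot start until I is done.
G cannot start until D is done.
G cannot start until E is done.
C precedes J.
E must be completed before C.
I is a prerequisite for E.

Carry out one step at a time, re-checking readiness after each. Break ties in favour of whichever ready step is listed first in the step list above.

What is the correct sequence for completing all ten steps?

I and D have no prerequisites; I is listed earlier, so I is first.
E now also ready, so the ready set is {E, D}; E is listed earlier → E.
C and D are both available; C is listed earlier → C.
D is the only step now ready → D.
G, B and H are all available; G is listed earlier → G.
B and H are both available; B is listed earlier → B.
Now A and H have their prerequisites met. A is listed earlier, so A next.
H is the only step now ready → H.
J needed C, E, I and H, now all done → J.
F is the only step now ready → F.

I, E, C, D, G, B, A, H, J, F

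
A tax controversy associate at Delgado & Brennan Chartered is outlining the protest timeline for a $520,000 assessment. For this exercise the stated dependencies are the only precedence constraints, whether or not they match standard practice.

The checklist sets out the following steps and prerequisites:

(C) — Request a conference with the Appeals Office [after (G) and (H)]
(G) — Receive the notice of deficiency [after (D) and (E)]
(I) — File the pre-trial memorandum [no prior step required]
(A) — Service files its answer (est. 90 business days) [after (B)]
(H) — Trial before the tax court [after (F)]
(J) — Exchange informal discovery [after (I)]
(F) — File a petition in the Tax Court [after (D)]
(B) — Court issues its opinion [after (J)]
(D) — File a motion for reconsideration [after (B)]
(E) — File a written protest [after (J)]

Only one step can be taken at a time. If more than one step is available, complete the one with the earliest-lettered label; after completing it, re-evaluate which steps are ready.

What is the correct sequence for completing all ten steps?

(I) has no prerequisites → (I) first.
That leaves (J) as the only ready step → (J).
(B) and (E) are both available; (B) has the earlier label → (B).
Ready: (A), (D) and (E). (A) has the earlier label → (A).
Ready: (D) and (E). (D) has the earlier label → (D).
Ready: (E) and (F). (E) has the earlier label → (E).
(F) and (G) are both available; (F) has the earlier label → (F).
(H) now also ready, so the ready set is {(G), (H)}; (G) has the earlier label → (G).
That leaves (H) as the only ready step → (H).
(C) is the only step now ready → (C).

(I), (J), (B), (A), (D), (E), (F), (G), (H), (C)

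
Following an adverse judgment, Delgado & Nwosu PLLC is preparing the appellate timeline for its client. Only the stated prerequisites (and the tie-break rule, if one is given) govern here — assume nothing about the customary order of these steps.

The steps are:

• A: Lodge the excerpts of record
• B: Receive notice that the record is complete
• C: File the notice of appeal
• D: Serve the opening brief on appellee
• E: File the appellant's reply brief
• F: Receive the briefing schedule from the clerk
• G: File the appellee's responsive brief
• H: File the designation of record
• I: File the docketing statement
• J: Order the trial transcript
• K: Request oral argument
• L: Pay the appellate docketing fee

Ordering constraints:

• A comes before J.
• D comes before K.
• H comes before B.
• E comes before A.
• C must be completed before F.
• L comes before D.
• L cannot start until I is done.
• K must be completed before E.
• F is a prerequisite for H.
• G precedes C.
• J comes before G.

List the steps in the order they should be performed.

I is the only step with nothing outstanding, so it goes first.
L is the only step now ready → L.
D needed L, now all done → D.
Next only K has its prerequisites met → K.
E needed K, now all done → E.
A is the only step now ready → A.
J is the only step now ready → J.
G needed J, now all done → G.
That leaves C as the only ready step → C.
Next only F has its prerequisites met → F.
That leaves H as the only ready step → H.
B needed H, now all done → B.

I → L → D → K → E → A → J → G → C → F → H → B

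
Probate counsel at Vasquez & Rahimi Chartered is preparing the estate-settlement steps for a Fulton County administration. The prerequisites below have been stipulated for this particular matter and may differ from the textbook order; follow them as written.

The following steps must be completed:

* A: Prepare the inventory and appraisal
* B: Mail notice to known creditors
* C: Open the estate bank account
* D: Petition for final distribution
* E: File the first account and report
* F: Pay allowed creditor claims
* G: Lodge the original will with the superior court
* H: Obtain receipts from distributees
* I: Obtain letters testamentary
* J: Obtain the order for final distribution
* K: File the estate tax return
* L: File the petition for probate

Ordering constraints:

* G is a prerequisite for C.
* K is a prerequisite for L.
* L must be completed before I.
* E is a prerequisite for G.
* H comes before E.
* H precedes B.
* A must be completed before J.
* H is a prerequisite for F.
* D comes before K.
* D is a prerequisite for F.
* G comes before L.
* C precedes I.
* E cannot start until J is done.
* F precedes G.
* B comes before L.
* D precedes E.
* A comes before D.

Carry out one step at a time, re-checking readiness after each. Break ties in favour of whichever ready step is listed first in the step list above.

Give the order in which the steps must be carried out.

A and H have no prerequisites; A is listed earlier, so A is first.
Now D, H and J have their prerequisites met. D is listed earlier, so D next.
K now also ready, so the ready set is {H, J, K}; H is listed earlier → H.
B, F, J and K are all available; B is listed earlier → B.
F, J and K are all available; F is listed earlier → F.
Now J and K have their prerequisites met. J is listed earlier, so J next.
E and K are both available; E is listed earlier → E.
G now also ready, so the ready set is {G, K}; G is listed earlier → G.
Ready: C and K. C is listed earlier → C.
K needed D, now all done → K.
L needed B, G and K, now all done → L.
I needed C and L, now all done → I.

A, D, H, B, F, J, E, G, C, K, L, I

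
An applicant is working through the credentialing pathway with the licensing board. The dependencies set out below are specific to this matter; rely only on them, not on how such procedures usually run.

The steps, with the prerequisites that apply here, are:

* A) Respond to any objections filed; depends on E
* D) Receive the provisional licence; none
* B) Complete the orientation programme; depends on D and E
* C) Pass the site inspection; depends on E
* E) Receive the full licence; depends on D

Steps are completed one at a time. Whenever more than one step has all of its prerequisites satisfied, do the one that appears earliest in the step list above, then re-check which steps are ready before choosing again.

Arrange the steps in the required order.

D E A B C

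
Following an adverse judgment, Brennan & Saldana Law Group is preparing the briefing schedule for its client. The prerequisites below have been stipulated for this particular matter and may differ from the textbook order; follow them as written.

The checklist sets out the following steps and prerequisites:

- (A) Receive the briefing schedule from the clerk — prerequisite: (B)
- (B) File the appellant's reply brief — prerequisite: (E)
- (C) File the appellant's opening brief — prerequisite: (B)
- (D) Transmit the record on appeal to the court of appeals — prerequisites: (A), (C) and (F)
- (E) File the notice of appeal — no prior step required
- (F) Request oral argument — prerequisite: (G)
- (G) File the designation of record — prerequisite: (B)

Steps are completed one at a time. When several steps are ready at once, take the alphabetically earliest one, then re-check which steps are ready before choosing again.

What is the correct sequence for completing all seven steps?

Only (E) has no prerequisites, so it is first.
(B) needed (E), now all done → (B).
(A), (C) and (G) are all available; (A) has the earlier label → (A).
Now (C) and (G) have their prerequisites met. (C) has the earlier label, so (C) next.
Next only (G) has its prerequisites met → (G).
(F) is the only step now ready → (F).
(D) is the only step now ready → (D).

(E) → (B) → (A) → (C) → (G) → (F) → (D)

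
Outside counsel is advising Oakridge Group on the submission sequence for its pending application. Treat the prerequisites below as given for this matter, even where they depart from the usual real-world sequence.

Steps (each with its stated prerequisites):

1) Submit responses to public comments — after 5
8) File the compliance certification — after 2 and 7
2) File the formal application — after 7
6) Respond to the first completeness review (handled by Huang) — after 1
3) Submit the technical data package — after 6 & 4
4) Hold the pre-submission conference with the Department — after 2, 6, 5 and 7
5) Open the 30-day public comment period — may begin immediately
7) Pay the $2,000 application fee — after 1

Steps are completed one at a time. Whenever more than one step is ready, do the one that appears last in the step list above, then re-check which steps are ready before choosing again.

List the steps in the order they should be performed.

5 1 7 6 2 4 3 8

5 has no prerequisites → 5 first.
That leaves 1 as the only ready step → 1.
Ready: 7 and 6. 7 is listed later → 7.
Ready: 6 and 2. 6 is listed later → 6.
2 needed 7, now all done → 2.
Now 4 and 8 have their prerequisites met. 4 is listed later, so 4 next.
3 and 8 are both available; 3 is listed later → 3.
8 needed 7 and 2, now all done → 8.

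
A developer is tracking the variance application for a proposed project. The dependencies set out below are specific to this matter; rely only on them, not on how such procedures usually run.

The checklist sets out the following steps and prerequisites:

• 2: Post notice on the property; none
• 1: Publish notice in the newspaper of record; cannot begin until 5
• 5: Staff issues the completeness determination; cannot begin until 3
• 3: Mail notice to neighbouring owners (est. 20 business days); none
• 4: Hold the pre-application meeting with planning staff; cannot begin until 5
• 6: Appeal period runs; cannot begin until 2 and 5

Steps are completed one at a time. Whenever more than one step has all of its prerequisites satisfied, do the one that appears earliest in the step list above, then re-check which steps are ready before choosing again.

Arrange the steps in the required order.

2 and 3 have no prerequisites; 2 is listed earlier, so 2 is first.
Next only 3 has its prerequisites met → 3.
5 is the only step now ready → 5.
Ready: 1, 4 and 6. 1 is listed earlier → 1.
Ready: 4 and 6. 4 is listed earlier → 4.
6 is the only step now ready → 6.

2 3 5 1 4 6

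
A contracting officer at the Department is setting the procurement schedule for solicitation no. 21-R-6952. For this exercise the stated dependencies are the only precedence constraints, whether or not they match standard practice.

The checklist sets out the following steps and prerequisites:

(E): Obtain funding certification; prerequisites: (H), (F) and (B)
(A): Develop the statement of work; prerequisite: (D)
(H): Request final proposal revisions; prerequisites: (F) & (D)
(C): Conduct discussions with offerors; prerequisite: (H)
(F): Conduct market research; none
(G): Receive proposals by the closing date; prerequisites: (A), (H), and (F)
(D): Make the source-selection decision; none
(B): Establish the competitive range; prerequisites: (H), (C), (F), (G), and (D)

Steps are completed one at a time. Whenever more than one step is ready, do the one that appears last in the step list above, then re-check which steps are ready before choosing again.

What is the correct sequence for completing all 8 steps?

(D), (F), (H), (C), (A), (G), (B), (E)

Nothing is required for (D) and (F). (D) is listed later → (D) first.
(A) now also ready, so the ready set is {(F), (A)}; (F) is listed later → (F).
Ready: (H) and (A). (H) is listed later → (H).
(C) now also ready, so the ready set is {(C), (A)}; (C) is listed later → (C).
(A) needed (D), now all done → (A).
(G) is the only step now ready → (G).
(B) is the only step now ready → (B).
(E) needed (B), (F) and (H), now all done → (E).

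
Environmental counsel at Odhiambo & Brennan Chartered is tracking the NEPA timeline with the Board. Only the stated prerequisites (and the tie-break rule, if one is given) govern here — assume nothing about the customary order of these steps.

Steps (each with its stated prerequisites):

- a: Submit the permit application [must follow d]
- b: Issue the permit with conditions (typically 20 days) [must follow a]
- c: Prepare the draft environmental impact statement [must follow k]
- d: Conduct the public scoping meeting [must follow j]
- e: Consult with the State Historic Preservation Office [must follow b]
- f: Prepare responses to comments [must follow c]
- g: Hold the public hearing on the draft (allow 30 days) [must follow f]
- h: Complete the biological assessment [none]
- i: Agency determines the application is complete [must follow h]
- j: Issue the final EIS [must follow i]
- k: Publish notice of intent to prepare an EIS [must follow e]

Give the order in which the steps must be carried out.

Only h has no prerequisites, so it is first.
i is the only step now ready → i.
j needed i, now all done → j.
d needed j, now all done → d.
a needed d, now all done → a.
b needed a, now all done → b.
That leaves e as the only ready step → e.
Next only k has its prerequisites met → k.
c needed k, now all done → c.
f is the only step now ready → f.
g is the only step now ready → g.

h, i, j, d, a, b, e, k, c, f, g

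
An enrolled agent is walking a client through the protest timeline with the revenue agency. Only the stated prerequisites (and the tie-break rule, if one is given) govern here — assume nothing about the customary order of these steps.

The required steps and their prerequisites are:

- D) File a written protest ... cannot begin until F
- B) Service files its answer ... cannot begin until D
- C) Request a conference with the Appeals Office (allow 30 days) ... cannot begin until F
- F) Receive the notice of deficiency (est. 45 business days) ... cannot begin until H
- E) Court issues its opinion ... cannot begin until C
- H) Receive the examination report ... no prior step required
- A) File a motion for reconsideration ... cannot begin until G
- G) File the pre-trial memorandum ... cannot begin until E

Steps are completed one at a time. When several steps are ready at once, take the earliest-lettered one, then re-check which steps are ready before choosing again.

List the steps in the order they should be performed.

H, F, C, D, B, E, G, A

H has no prerequisites → H first.
Next only F has its prerequisites met → F.
Ready: C and D. C has the earlier label → C.
E now also ready, so the ready set is {D, E}; D has the earlier label → D.
B and E are both available; B has the earlier label → B.
E needed C, now all done → E.
Next only G has its prerequisites met → G.
A needed G, now all done → A.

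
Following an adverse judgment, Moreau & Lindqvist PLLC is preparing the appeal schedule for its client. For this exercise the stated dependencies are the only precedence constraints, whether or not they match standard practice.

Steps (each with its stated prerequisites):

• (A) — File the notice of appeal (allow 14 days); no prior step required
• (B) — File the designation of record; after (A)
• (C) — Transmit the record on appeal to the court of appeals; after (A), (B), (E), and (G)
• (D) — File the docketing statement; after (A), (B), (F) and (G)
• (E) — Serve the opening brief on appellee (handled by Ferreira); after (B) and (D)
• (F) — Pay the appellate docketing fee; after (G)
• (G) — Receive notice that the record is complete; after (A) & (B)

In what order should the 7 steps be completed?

Only (A) has no prerequisites, so it is first.
That leaves (B) as the only ready step → (B).
(G) is the only step now ready → (G).
(F) is the only step now ready → (F).
(D) is the only step now ready → (D).
Next only (E) has its prerequisites met → (E).
(C) is the only step now ready → (C).

(A), (B), (G), (F), (D), (E), (C)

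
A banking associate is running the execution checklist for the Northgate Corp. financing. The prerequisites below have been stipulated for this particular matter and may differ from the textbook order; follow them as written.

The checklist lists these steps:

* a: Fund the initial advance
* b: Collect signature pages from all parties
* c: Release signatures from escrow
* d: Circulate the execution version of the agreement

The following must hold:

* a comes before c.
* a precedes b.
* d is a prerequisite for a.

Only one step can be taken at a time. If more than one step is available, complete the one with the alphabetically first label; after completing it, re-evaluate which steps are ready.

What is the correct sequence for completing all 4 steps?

d is the only step with nothing outstanding, so it goes first.
a needed d, now all done → a.
b and c are both available; b has the earlier label → b.
That leaves c as the only ready step → c.

d a b c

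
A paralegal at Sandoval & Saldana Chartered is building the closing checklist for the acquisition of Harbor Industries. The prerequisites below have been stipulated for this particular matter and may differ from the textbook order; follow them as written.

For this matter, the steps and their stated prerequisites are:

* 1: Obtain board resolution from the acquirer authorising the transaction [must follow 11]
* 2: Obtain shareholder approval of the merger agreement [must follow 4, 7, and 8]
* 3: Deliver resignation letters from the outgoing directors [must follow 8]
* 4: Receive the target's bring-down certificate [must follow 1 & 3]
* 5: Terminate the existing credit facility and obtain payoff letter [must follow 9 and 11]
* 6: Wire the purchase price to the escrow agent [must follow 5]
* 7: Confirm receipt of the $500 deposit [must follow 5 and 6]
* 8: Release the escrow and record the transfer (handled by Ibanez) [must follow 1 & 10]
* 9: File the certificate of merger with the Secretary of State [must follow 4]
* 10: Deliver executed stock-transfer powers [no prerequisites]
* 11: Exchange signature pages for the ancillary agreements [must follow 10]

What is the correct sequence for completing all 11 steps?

10 11 1 8 3 4 9 5 6 7 2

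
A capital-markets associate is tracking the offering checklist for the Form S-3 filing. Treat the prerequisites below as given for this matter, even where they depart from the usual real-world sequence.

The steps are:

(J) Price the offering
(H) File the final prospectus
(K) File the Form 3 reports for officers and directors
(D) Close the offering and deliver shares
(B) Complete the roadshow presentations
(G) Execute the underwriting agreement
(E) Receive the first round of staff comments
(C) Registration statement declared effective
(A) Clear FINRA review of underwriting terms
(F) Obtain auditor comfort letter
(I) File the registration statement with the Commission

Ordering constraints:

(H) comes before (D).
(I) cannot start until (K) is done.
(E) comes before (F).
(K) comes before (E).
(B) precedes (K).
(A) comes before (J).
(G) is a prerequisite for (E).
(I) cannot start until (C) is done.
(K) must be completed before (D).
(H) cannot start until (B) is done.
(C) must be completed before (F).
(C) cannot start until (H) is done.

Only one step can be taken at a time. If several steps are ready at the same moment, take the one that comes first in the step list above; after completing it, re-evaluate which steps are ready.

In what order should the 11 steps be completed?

Nothing is required for (B), (G) and (A). (B) is listed earlier → (B) first.
(H), (K), (G) and (A) are all available; (H) is listed earlier → (H).
(C) now also ready, so the ready set is {(K), (G), (C), (A)}; (K) is listed earlier → (K).
Ready: (D), (G), (C) and (A). (D) is listed earlier → (D).
(G), (C) and (A) are all available; (G) is listed earlier → (G).
Ready: (E), (C) and (A). (E) is listed earlier → (E).
Ready: (C) and (A). (C) is listed earlier → (C).
(A), (F) and (I) are all available; (A) is listed earlier → (A).
(J) now also ready, so the ready set is {(J), (F), (I)}; (J) is listed earlier → (J).
(F) and (I) are both available; (F) is listed earlier → (F).
That leaves (I) as the only ready step → (I).

(B) (H) (K) (D) (G) (E) (C) (A) (J) (F) (I)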